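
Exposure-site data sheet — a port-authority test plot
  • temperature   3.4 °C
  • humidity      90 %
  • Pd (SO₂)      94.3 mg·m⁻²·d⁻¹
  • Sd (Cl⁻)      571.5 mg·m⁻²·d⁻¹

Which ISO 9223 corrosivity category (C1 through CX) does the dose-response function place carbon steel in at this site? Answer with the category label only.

carbon steel: temperature factor f = +0.150·(-6.6) = -0.9900
  sulphur-dioxide contribution → 42.32 μm/a
  chloride contribution → 116.6 μm/a
  total first-year rate 159 μm/a
ISO 9223 Table 2 (carbon steel): 80 < 159 ≤ 200 μm/a ⇒ C5

C5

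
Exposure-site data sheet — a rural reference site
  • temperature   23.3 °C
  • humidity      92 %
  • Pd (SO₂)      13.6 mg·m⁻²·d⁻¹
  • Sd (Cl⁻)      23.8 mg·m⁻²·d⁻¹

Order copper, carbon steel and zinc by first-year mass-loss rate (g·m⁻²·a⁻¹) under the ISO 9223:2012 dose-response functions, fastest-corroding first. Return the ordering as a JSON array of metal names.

["carbon steel", "copper", "zinc"]

copper: f(T) = -0.080·(T−10) [T>10 °C] = -1.0640
  SO₂ term: 0.0053·13.6^0.26·exp(0.059·92-1.0640) = 0.8208
  Sd branch = 0.01025·Sd^0.27·e^(0.036·RH+0.049·T) = 2.073 μm/a
  r_corr = 0.8208 + 2.073 = 2.894 μm/a
  mass loss = 2.894 μm/a × 8.96 g/cm³ = 25.93 g·m⁻²·a⁻¹
carbon steel: temperature factor f = -0.054·(13.3) = -0.7182
  Pd branch = 1.77·Pd^0.52·e^(0.02·RH+f) = 21.12 μm/a
  Sd branch = 0.102·Sd^0.62·e^(0.033·RH+0.04·T) = 38.49 μm/a
  r_corr = 21.12 + 38.49 = 59.61 μm/a
  mass loss = 59.61 μm/a × 7.85 g/cm³ = 467.9 g·m⁻²·a⁻¹
zinc: temperature factor f = -0.071·(13.3) = -0.9443
  Pd branch = 0.0129·Pd^0.44·e^(0.046·RH+f) = 1.089 μm/a
  Cl⁻ term: 0.0175·23.8^0.57·exp(0.008·92+0.085·23.3) = 1.612
  r_corr = 1.089 + 1.612 = 2.702 μm/a
  mass loss = 2.702 μm/a × 7.14 g/cm³ = 19.29 g·m⁻²·a⁻¹
Ordering by g·m⁻²·a⁻¹: carbon steel (468) > copper (25.9) > zinc (19.3)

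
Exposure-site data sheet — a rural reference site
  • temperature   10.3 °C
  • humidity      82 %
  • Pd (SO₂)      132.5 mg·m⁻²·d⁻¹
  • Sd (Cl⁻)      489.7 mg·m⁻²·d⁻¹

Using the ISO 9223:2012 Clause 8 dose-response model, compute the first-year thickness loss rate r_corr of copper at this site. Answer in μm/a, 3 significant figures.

copper: temperature factor f = -0.080·(0.3) = -0.0240
  sulphur-dioxide contribution → 2.327 μm/a
  chloride contribution → 1.731 μm/a
  ⇒ r_corr(copper) = 4.057 μm/a

r_corr = 4.06 μm/a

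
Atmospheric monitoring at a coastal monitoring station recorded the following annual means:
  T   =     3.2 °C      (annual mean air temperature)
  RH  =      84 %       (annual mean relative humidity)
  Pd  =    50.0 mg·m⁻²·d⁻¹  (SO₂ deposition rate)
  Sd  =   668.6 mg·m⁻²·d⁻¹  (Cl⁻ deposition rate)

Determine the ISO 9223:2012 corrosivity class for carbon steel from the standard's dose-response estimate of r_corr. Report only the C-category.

carbon steel: temperature factor f = +0.150·(-6.8) = -1.0200
  sulphur-dioxide contribution → 26.19 μm/a
  chloride contribution → 104.6 μm/a
  total first-year rate 130.8 μm/a
ISO 9223 Table 2 (carbon steel): 80 < 131 ≤ 200 μm/a ⇒ C5

C5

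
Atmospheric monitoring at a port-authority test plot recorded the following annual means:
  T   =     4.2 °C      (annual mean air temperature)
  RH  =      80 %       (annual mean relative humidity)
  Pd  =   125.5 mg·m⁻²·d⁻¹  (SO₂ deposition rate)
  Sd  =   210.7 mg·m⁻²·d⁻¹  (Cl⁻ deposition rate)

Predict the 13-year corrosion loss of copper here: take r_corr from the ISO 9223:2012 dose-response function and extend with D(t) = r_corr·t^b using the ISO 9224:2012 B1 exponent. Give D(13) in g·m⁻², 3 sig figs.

copper: T≤10 °C ⇒ hinge +0.126·(4.2−10) = -0.7308
  sulphur-dioxide contribution → 1.006 μm/a
  chloride contribution → 0.9512 μm/a
  ⇒ r_corr(copper) = 1.957 μm/a
Power-law: D(13) = r_corr · 13^0.667
  D(13) = 1.957 × 13^0.667 = 1.957 × 5.534 = 10.83 μm
  Mass loss = 10.83 μm × 8.96 g/cm³ = 97.02 g·m⁻²

D(13) = 97.0 g·m⁻²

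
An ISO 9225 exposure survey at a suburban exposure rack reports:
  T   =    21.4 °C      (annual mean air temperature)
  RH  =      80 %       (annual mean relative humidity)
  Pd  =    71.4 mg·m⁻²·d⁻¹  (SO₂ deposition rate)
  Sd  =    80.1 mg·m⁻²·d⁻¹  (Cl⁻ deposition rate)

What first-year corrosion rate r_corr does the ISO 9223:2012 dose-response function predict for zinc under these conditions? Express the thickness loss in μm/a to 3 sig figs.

zinc: temperature factor f = -0.071·(11.4) = -0.8094
  SO₂ term: 0.0129·71.4^0.44·exp(0.046·80-0.8094) = 1.489
  Cl⁻ term: 0.0175·80.1^0.57·exp(0.008·80+0.085·21.4) = 2.489
  sum: 1.489 + 2.489 → r_corr = 3.978 μm/a

r_corr = 3.98 μm/a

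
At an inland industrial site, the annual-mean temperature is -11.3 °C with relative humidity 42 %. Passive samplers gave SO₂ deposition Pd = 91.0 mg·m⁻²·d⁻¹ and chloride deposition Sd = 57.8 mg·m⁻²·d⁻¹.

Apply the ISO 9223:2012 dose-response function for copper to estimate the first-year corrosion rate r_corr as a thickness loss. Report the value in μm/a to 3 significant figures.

copper: temperature factor f = +0.126·(-21.3) = -2.6838
  Pd branch = 0.0053·Pd^0.26·e^(0.059·RH+f) = 0.01394 μm/a
  Cl⁻ term: 0.01025·57.8^0.27·exp(0.036·42+0.049·-11.3) = 0.07992
  sum: 0.01394 + 0.07992 → r_corr = 0.09385 μm/a

r_corr = 0.0939 μm/a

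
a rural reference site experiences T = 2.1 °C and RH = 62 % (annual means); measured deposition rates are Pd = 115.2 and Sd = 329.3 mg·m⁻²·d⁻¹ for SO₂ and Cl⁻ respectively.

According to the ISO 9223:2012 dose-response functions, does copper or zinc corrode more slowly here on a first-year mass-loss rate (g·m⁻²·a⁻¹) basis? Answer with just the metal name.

copper

copper: f(T) = +0.126·(T−10) [T≤10 °C] = -0.9954
  sulphur-dioxide contribution → 0.261 μm/a
  chloride contribution → 0.5064 μm/a
  total first-year rate 0.7674 μm/a
  mass loss = 0.7674 μm/a × 8.96 g/cm³ = 6.876 g·m⁻²·a⁻¹
zinc: T≤10 °C ⇒ hinge +0.038·(2.1−10) = -0.3002
  sulphur-dioxide contribution → 1.336 μm/a
  chloride contribution → 0.9354 μm/a
  ⇒ r_corr(zinc) = 2.272 μm/a
  mass loss = 2.272 μm/a × 7.14 g/cm³ = 16.22 g·m⁻²·a⁻¹
Ordering by g·m⁻²·a⁻¹: zinc (16.2) > copper (6.88)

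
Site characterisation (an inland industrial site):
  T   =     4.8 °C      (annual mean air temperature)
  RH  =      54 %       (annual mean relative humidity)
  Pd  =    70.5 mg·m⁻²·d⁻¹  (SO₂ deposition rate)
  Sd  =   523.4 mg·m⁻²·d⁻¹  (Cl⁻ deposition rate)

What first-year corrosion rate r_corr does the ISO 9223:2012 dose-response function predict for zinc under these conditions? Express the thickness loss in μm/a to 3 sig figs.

r_corr = 2.26 μm/a

zinc: f(T) = +0.038·(T−10) [T≤10 °C] = -0.1976
  sulphur-dioxide contribution → 0.8256 μm/a
  chloride contribution → 1.437 μm/a
  total first-year rate 2.263 μm/a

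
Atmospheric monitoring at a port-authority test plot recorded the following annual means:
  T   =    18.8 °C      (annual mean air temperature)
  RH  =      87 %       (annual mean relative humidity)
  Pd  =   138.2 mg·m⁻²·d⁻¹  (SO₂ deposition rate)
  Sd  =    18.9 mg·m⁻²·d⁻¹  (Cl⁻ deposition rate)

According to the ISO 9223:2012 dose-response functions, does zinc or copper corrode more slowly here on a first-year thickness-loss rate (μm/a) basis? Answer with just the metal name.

zinc: f(T) = -0.071·(T−10) [T>10 °C] = -0.6248
  sulphur-dioxide contribution → 3.305 μm/a
  chloride contribution → 0.9266 μm/a
  total first-year rate 4.231 μm/a
copper: T>10 °C ⇒ hinge -0.080·(18.8−10) = -0.7040
  sulphur-dioxide contribution → 1.601 μm/a
  chloride contribution → 1.305 μm/a
  ⇒ r_corr(copper) = 2.906 μm/a
Ordering by μm/a: zinc (4.23) > copper (2.91)

copper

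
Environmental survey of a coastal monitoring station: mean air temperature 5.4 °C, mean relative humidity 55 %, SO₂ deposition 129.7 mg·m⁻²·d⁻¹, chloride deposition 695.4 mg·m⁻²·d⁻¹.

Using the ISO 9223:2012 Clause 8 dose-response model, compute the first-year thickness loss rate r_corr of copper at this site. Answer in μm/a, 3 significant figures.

r_corr = 0.836 μm/a

copper: temperature factor f = +0.126·(-4.6) = -0.5796
  sulphur-dioxide contribution → 0.2699 μm/a
  chloride contribution → 0.5662 μm/a
  total first-year rate 0.8361 μm/a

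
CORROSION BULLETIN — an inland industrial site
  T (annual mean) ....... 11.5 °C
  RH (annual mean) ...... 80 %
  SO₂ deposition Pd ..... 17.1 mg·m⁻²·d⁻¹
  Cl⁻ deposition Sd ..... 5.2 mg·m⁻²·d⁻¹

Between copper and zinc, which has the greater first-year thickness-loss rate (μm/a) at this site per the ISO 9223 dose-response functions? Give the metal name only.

copper: temperature factor f = -0.080·(1.5) = -0.1200
  sulphur-dioxide contribution → 1.103 μm/a
  chloride contribution → 0.5007 μm/a
  ⇒ r_corr(copper) = 1.604 μm/a
zinc: T>10 °C ⇒ hinge -0.071·(11.5−10) = -0.1065
  sulphur-dioxide contribution → 1.603 μm/a
  chloride contribution → 0.2258 μm/a
  ⇒ r_corr(zinc) = 1.829 μm/a
Ordering by μm/a: zinc (1.83) > copper (1.6)

zinc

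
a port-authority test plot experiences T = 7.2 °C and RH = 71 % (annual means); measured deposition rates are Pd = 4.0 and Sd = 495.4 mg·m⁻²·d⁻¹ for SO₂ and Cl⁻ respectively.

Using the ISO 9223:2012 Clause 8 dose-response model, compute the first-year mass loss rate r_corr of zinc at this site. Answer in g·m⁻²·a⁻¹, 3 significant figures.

r_corr = 18.0 g·m⁻²·a⁻¹

zinc: f(T) = +0.038·(T−10) [T≤10 °C] = -0.1064
  sulphur-dioxide contribution → 0.5594 μm/a
  chloride contribution → 1.957 μm/a
  ⇒ r_corr(zinc) = 2.517 μm/a
Convert to mass loss: 2.517 μm/a × 7.14 g/cm³ = 17.97 g·m⁻²·a⁻¹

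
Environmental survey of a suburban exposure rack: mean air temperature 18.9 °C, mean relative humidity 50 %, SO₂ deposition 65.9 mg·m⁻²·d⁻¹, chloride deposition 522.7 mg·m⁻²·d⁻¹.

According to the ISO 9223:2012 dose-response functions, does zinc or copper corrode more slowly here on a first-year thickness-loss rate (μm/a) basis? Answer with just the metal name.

copper

zinc: temperature factor f = -0.071·(8.9) = -0.6319
  SO₂ term: 0.0129·65.9^0.44·exp(0.046·50-0.6319) = 0.4319
  Cl⁻ term: 0.0175·522.7^0.57·exp(0.008·50+0.085·18.9) = 4.612
  sum: 0.4319 + 4.612 → r_corr = 5.043 μm/a
copper: f(T) = -0.080·(T−10) [T>10 °C] = -0.7120
  SO₂ term: 0.0053·65.9^0.26·exp(0.059·50-0.7120) = 0.1476
  Cl⁻ term: 0.01025·522.7^0.27·exp(0.036·50+0.049·18.9) = 0.8484
  sum: 0.1476 + 0.8484 → r_corr = 0.996 μm/a
Ordering by μm/a: zinc (5.04) > copper (0.996)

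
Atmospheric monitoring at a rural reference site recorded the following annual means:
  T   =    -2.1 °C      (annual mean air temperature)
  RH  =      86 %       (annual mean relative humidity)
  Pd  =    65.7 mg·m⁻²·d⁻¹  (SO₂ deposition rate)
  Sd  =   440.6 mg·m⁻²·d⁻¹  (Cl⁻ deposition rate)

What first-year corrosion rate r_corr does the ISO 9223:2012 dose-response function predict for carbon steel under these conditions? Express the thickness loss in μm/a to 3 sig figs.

carbon steel: temperature factor f = +0.150·(-12.1) = -1.8150
  sulphur-dioxide contribution → 14.19 μm/a
  chloride contribution → 69.82 μm/a
  ⇒ r_corr(carbon steel) = 84 μm/a

r_corr = 84.0 μm/a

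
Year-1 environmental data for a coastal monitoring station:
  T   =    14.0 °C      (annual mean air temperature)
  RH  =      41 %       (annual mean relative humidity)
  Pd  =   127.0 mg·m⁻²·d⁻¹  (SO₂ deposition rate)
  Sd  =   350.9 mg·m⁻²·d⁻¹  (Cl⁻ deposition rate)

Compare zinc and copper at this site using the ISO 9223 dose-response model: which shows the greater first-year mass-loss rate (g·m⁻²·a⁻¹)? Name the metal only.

zinc: T>10 °C ⇒ hinge -0.071·(14.0−10) = -0.2840
  Pd branch = 0.0129·Pd^0.44·e^(0.046·RH+f) = 0.5395 μm/a
  Sd branch = 0.0175·Sd^0.57·e^(0.008·RH+0.085·T) = 2.255 μm/a
  r_corr = 0.5395 + 2.255 = 2.794 μm/a
  mass loss = 2.794 μm/a × 7.14 g/cm³ = 19.95 g·m⁻²·a⁻¹
copper: temperature factor f = -0.080·(4.0) = -0.3200
  SO₂ term: 0.0053·127.0^0.26·exp(0.059·41-0.3200) = 0.1524
  Sd branch = 0.01025·Sd^0.27·e^(0.036·RH+0.049·T) = 0.4334 μm/a
  r_corr = 0.1524 + 0.4334 = 0.5857 μm/a
  mass loss = 0.5857 μm/a × 8.96 g/cm³ = 5.248 g·m⁻²·a⁻¹
Ordering by g·m⁻²·a⁻¹: zinc (19.9) > copper (5.25)

zinc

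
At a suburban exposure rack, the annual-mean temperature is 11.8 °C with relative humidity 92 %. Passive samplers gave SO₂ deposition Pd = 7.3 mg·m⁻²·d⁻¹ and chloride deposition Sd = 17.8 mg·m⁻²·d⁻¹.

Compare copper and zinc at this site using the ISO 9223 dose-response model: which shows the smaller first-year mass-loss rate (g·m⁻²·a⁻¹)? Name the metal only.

copper: temperature factor f = -0.080·(1.8) = -0.1440
  SO₂ term: 0.0053·7.3^0.26·exp(0.059·92-0.1440) = 1.752
  Sd branch = 0.01025·Sd^0.27·e^(0.036·RH+0.049·T) = 1.091 μm/a
  r_corr = 1.752 + 1.091 = 2.843 μm/a
  mass loss = 2.843 μm/a × 8.96 g/cm³ = 25.47 g·m⁻²·a⁻¹
zinc: f(T) = -0.071·(T−10) [T>10 °C] = -0.1278
  SO₂ term: 0.0129·7.3^0.44·exp(0.046·92-0.1278) = 1.874
  Cl⁻ term: 0.0175·17.8^0.57·exp(0.008·92+0.085·11.8) = 0.5141
  sum: 1.874 + 0.5141 → r_corr = 2.389 μm/a
  mass loss = 2.389 μm/a × 7.14 g/cm³ = 17.05 g·m⁻²·a⁻¹
Ordering by g·m⁻²·a⁻¹: copper (25.5) > zinc (17.1)

zinc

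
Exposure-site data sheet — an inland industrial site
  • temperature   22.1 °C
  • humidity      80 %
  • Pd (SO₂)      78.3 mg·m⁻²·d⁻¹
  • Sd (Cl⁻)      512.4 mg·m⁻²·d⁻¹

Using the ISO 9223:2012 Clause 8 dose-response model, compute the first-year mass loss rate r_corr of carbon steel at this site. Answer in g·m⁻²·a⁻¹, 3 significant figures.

carbon steel: temperature factor f = -0.054·(12.1) = -0.6534
  SO₂ term: 1.77·78.3^0.52·exp(0.02·80-0.6534) = 44.04
  Cl⁻ term: 0.102·512.4^0.62·exp(0.033·80+0.04·22.1) = 165.6
  sum: 44.04 + 165.6 → r_corr = 209.6 μm/a
Convert to mass loss: 209.6 μm/a × 7.85 g/cm³ = 1646 g·m⁻²·a⁻¹

r_corr = 1.65e+03 g·m⁻²·a⁻¹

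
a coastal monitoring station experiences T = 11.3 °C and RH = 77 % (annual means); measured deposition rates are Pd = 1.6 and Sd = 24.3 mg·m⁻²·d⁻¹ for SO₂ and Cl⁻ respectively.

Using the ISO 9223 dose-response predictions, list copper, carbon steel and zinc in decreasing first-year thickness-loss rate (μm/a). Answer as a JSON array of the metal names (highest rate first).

copper: temperature factor f = -0.080·(1.3) = -0.1040
  Pd branch = 0.0053·Pd^0.26·e^(0.059·RH+f) = 0.5072 μm/a
  Sd branch = 0.01025·Sd^0.27·e^(0.036·RH+0.049·T) = 0.6748 μm/a
  r_corr = 0.5072 + 0.6748 = 1.182 μm/a
carbon steel: f(T) = -0.054·(T−10) [T>10 °C] = -0.0702
  SO₂ term: 1.77·1.6^0.52·exp(0.02·77-0.0702) = 9.827
  Cl⁻ term: 0.102·24.3^0.62·exp(0.033·77+0.04·11.3) = 14.71
  sum: 9.827 + 14.71 → r_corr = 24.53 μm/a
zinc: f(T) = -0.071·(T−10) [T>10 °C] = -0.0923
  Pd branch = 0.0129·Pd^0.44·e^(0.046·RH+f) = 0.4996 μm/a
  Sd branch = 0.0175·Sd^0.57·e^(0.008·RH+0.085·T) = 0.5218 μm/a
  r_corr = 0.4996 + 0.5218 = 1.021 μm/a
Ordering by μm/a: carbon steel (24.5) > copper (1.18) > zinc (1.02)

["carbon steel", "copper", "zinc"]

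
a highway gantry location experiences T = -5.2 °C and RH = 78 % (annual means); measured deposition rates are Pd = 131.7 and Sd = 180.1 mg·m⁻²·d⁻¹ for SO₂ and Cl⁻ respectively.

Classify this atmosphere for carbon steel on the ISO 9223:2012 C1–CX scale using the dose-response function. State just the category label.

C3

carbon steel: T≤10 °C ⇒ hinge +0.150·(-5.2−10) = -2.2800
  SO₂ term: 1.77·131.7^0.52·exp(0.02·78-2.2800) = 10.9
  Cl⁻ term: 0.102·180.1^0.62·exp(0.033·78+0.04·-5.2) = 27.2
  r_corr = 10.9 + 27.2 = 38.1 μm/a
ISO 9223 Table 2 (carbon steel): 25 < 38.1 ≤ 50 μm/a ⇒ C3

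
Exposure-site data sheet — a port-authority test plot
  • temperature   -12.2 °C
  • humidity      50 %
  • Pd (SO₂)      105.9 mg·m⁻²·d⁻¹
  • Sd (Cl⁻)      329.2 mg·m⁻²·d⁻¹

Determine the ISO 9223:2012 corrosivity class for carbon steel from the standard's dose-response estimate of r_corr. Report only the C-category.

carbon steel: f(T) = +0.150·(T−10) [T≤10 °C] = -3.3300
  SO₂ term: 1.77·105.9^0.52·exp(0.02·50-3.3300) = 1.945
  Sd branch = 0.102·Sd^0.62·e^(0.033·RH+0.04·T) = 11.86 μm/a
  sum: 1.945 + 11.86 → r_corr = 13.81 μm/a
ISO 9223 Table 2 (carbon steel): 1.3 < 13.8 ≤ 25 μm/a ⇒ C2

C2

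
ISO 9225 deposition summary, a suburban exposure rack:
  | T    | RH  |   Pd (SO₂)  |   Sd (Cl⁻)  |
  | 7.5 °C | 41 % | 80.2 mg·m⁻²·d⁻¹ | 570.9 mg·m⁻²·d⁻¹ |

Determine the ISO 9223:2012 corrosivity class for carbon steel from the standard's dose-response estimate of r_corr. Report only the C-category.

carbon steel: f(T) = +0.150·(T−10) [T≤10 °C] = -0.3750
  SO₂ term: 1.77·80.2^0.52·exp(0.02·41-0.3750) = 27
  Sd branch = 0.102·Sd^0.62·e^(0.033·RH+0.04·T) = 27.26 μm/a
  sum: 27 + 27.26 → r_corr = 54.26 μm/a
Category bounds: 50…80 μm/a bracket r_corr ⇒ C4

C4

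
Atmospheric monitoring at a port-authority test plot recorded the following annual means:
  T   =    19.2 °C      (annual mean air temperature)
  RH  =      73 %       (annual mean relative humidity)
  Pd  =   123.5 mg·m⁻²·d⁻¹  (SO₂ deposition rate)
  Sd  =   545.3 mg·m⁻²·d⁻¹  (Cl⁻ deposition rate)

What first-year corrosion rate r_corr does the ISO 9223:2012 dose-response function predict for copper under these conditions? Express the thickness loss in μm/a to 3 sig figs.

r_corr = 2.65 μm/a

copper: temperature factor f = -0.080·(9.2) = -0.7360
  Pd branch = 0.0053·Pd^0.26·e^(0.059·RH+f) = 0.6591 μm/a
  Cl⁻ term: 0.01025·545.3^0.27·exp(0.036·73+0.049·19.2) = 1.993
  sum: 0.6591 + 1.993 → r_corr = 2.652 μm/a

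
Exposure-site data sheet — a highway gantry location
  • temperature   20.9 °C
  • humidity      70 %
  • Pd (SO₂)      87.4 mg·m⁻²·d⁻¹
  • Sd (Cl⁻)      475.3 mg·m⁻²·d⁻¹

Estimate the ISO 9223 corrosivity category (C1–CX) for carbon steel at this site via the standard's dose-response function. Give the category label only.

carbon steel: temperature factor f = -0.054·(10.9) = -0.5886
  SO₂ term: 1.77·87.4^0.52·exp(0.02·70-0.5886) = 40.73
  Cl⁻ term: 0.102·475.3^0.62·exp(0.033·70+0.04·20.9) = 108.3
  r_corr = 40.73 + 108.3 = 149 μm/a
149 μm/a falls in (80, 200] for carbon steel → category C5

C5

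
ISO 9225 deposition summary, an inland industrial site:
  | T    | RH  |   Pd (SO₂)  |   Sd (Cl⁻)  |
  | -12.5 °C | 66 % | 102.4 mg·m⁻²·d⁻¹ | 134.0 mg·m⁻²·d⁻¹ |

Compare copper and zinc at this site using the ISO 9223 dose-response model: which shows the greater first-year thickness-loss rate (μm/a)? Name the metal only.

copper: temperature factor f = +0.126·(-22.5) = -2.8350
  Pd branch = 0.0053·Pd^0.26·e^(0.059·RH+f) = 0.05092 μm/a
  Cl⁻ term: 0.01025·134.0^0.27·exp(0.036·66+0.049·-12.5) = 0.2243
  sum: 0.05092 + 0.2243 → r_corr = 0.2753 μm/a
zinc: temperature factor f = +0.038·(-22.5) = -0.8550
  SO₂ term: 0.0129·102.4^0.44·exp(0.046·66-0.8550) = 0.8756
  Sd branch = 0.0175·Sd^0.57·e^(0.008·RH+0.085·T) = 0.1672 μm/a
  sum: 0.8756 + 0.1672 → r_corr = 1.043 μm/a
Ordering by μm/a: zinc (1.04) > copper (0.275)

zinc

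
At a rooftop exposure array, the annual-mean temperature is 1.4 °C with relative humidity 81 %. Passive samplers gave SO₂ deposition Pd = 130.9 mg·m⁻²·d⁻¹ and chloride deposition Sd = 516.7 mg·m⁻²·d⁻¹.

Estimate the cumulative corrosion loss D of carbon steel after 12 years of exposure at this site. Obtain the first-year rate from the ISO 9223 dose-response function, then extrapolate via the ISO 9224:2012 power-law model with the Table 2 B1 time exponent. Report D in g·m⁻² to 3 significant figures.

D(12) = 3.06e+03 g·m⁻²

carbon steel: T≤10 °C ⇒ hinge +0.150·(1.4−10) = -1.2900
  sulphur-dioxide contribution → 31.05 μm/a
  chloride contribution → 75.16 μm/a
  ⇒ r_corr(carbon steel) = 106.2 μm/a
Long-term exponent b (ISO 9224 Table 2, B1) = 0.523
  D(12) = 106.2 × 12^0.523 = 106.2 × 3.668 = 389.6 μm
  Mass loss = 389.6 μm × 7.85 g/cm³ = 3058 g·m⁻²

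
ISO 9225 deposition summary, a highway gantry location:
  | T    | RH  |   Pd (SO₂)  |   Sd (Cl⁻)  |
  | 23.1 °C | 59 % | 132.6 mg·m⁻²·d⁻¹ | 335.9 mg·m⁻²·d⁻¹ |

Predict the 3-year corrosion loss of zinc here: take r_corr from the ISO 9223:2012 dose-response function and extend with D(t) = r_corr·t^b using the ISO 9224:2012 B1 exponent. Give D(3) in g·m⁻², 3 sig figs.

zinc: T>10 °C ⇒ hinge -0.071·(23.1−10) = -0.9301
  Pd branch = 0.0129·Pd^0.44·e^(0.046·RH+f) = 0.6595 μm/a
  Sd branch = 0.0175·Sd^0.57·e^(0.008·RH+0.085·T) = 5.504 μm/a
  r_corr = 0.6595 + 5.504 = 6.164 μm/a
ISO 9224: D(t) = r_corr · t^b with b = 0.813 (zinc, B1)
  D(3) = 6.164 × 3^0.813 = 6.164 × 2.443 = 15.06 μm
  Mass loss = 15.06 μm × 7.14 g/cm³ = 107.5 g·m⁻²

D(3) = 108 g·m⁻²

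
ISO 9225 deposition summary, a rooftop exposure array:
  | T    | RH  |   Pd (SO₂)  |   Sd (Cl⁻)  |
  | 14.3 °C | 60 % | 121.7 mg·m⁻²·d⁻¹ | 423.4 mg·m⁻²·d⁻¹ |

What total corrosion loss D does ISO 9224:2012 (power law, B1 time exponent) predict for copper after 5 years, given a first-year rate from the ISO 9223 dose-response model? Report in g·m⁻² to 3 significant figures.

copper: temperature factor f = -0.080·(4.3) = -0.3440
  Pd branch = 0.0053·Pd^0.26·e^(0.059·RH+f) = 0.4513 μm/a
  Cl⁻ term: 0.01025·423.4^0.27·exp(0.036·60+0.049·14.3) = 0.9169
  sum: 0.4513 + 0.9169 → r_corr = 1.368 μm/a
ISO 9224: D(t) = r_corr · t^b with b = 0.667 (copper, B1)
  D(5) = 1.368 × 5^0.667 = 1.368 × 2.926 = 4.003 μm
  Mass loss = 4.003 μm × 8.96 g/cm³ = 35.87 g·m⁻²

D(5) = 35.9 g·m⁻²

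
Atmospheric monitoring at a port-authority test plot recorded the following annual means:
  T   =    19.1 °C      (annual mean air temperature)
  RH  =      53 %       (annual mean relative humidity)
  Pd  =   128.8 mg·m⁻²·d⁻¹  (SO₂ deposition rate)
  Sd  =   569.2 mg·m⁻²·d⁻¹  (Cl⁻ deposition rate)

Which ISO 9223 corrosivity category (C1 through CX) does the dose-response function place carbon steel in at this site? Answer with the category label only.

carbon steel: f(T) = -0.054·(T−10) [T>10 °C] = -0.4914
  SO₂ term: 1.77·128.8^0.52·exp(0.02·53-0.4914) = 39.09
  Cl⁻ term: 0.102·569.2^0.62·exp(0.033·53+0.04·19.1) = 64.31
  sum: 39.09 + 64.31 → r_corr = 103.4 μm/a
Category bounds: 80…200 μm/a bracket r_corr ⇒ C5

C5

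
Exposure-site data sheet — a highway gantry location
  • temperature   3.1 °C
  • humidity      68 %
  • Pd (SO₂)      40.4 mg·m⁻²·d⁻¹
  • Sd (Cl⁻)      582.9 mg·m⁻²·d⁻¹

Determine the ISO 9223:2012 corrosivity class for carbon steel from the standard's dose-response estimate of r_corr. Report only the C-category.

carbon steel: f(T) = +0.150·(T−10) [T≤10 °C] = -1.0350
  SO₂ term: 1.77·40.4^0.52·exp(0.02·68-1.0350) = 16.77
  Sd branch = 0.102·Sd^0.62·e^(0.033·RH+0.04·T) = 56.45 μm/a
  sum: 16.77 + 56.45 → r_corr = 73.22 μm/a
ISO 9223 Table 2 (carbon steel): 50 < 73.2 ≤ 80 μm/a ⇒ C4

C4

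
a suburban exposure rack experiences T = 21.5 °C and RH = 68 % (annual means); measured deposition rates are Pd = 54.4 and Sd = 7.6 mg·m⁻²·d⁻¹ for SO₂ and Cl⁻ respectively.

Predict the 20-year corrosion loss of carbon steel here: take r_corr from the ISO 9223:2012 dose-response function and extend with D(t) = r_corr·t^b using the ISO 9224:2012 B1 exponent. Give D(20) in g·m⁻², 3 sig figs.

D(20) = 1.41e+03 g·m⁻²

carbon steel: temperature factor f = -0.054·(11.5) = -0.6210
  SO₂ term: 1.77·54.4^0.52·exp(0.02·68-0.6210) = 29.61
  Sd branch = 0.102·Sd^0.62·e^(0.033·RH+0.04·T) = 7.994 μm/a
  r_corr = 29.61 + 7.994 = 37.6 μm/a
Long-term exponent b (ISO 9224 Table 2, B1) = 0.523
  D(20) = 37.6 × 20^0.523 = 37.6 × 4.791 = 180.2 μm
  Mass loss = 180.2 μm × 7.85 g/cm³ = 1414 g·m⁻²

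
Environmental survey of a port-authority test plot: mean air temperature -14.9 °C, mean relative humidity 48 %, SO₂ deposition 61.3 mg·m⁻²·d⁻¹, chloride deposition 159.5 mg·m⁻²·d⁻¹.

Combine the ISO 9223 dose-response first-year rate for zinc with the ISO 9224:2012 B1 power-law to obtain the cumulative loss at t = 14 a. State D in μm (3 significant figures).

zinc: T≤10 °C ⇒ hinge +0.038·(-14.9−10) = -0.9462
  Pd branch = 0.0129·Pd^0.44·e^(0.046·RH+f) = 0.2787 μm/a
  Cl⁻ term: 0.0175·159.5^0.57·exp(0.008·48+0.085·-14.9) = 0.1304
  r_corr = 0.2787 + 0.1304 = 0.4091 μm/a
Power-law: D(14) = r_corr · 14^0.813
  D(14) = 0.4091 × 14^0.813 = 0.4091 × 8.547 = 3.496 μm

D(14) = 3.50 μm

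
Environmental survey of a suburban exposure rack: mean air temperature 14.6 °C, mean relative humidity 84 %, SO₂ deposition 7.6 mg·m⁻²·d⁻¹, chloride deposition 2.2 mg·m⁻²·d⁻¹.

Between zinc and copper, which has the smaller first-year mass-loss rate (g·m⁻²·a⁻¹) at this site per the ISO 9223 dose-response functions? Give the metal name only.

zinc

zinc: T>10 °C ⇒ hinge -0.071·(14.6−10) = -0.3266
  SO₂ term: 0.0129·7.6^0.44·exp(0.046·84-0.3266) = 1.082
  Sd branch = 0.0175·Sd^0.57·e^(0.008·RH+0.085·T) = 0.1858 μm/a
  r_corr = 1.082 + 0.1858 = 1.268 μm/a
  mass loss = 1.268 μm/a × 7.14 g/cm³ = 9.055 g·m⁻²·a⁻¹
copper: f(T) = -0.080·(T−10) [T>10 °C] = -0.3680
  Pd branch = 0.0053·Pd^0.26·e^(0.059·RH+f) = 0.8827 μm/a
  Cl⁻ term: 0.01025·2.2^0.27·exp(0.036·84+0.049·14.6) = 0.5336
  sum: 0.8827 + 0.5336 → r_corr = 1.416 μm/a
  mass loss = 1.416 μm/a × 8.96 g/cm³ = 12.69 g·m⁻²·a⁻¹
Ordering by g·m⁻²·a⁻¹: copper (12.7) > zinc (9.06)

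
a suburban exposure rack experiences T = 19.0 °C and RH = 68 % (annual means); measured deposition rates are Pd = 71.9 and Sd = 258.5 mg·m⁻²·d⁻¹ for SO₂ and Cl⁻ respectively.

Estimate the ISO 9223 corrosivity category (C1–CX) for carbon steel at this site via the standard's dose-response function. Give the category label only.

carbon steel: f(T) = -0.054·(T−10) [T>10 °C] = -0.4860
  sulphur-dioxide contribution → 39.18 μm/a
  chloride contribution → 64.41 μm/a
  total first-year rate 103.6 μm/a
Category bounds: 80…200 μm/a bracket r_corr ⇒ C5

C5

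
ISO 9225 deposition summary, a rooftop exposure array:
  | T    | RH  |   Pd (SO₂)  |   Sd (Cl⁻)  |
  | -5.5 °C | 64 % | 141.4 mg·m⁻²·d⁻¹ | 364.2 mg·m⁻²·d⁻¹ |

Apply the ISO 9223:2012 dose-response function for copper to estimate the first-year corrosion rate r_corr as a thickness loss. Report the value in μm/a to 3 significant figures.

r_corr = 0.504 μm/a

copper: temperature factor f = +0.126·(-15.5) = -1.9530
  Pd branch = 0.0053·Pd^0.26·e^(0.059·RH+f) = 0.1189 μm/a
  Cl⁻ term: 0.01025·364.2^0.27·exp(0.036·64+0.049·-5.5) = 0.3854
  r_corr = 0.1189 + 0.3854 = 0.5042 μm/a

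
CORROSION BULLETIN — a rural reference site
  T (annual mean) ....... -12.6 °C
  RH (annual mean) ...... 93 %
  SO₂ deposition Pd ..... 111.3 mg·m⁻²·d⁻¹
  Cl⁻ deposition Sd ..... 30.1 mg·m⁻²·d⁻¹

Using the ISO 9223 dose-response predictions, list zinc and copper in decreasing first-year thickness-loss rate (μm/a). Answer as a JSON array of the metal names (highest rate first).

zinc: T≤10 °C ⇒ hinge +0.038·(-12.6−10) = -0.8588
  Pd branch = 0.0129·Pd^0.44·e^(0.046·RH+f) = 3.133 μm/a
  Cl⁻ term: 0.0175·30.1^0.57·exp(0.008·93+0.085·-12.6) = 0.08786
  r_corr = 3.133 + 0.08786 = 3.221 μm/a
copper: temperature factor f = +0.126·(-22.6) = -2.8476
  SO₂ term: 0.0053·111.3^0.26·exp(0.059·93-2.8476) = 0.2527
  Cl⁻ term: 0.01025·30.1^0.27·exp(0.036·93+0.049·-12.6) = 0.3943
  sum: 0.2527 + 0.3943 → r_corr = 0.647 μm/a
Ordering by μm/a: zinc (3.22) > copper (0.647)

["zinc", "copper"]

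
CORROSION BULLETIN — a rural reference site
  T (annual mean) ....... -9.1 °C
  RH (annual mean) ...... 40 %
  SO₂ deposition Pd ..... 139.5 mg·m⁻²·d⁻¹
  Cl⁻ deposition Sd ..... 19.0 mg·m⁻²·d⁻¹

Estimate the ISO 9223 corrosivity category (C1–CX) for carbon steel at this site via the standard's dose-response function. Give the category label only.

C2

carbon steel: temperature factor f = +0.150·(-19.1) = -2.8650
  Pd branch = 1.77·Pd^0.52·e^(0.02·RH+f) = 2.926 μm/a
  Cl⁻ term: 0.102·19.0^0.62·exp(0.033·40+0.04·-9.1) = 1.647
  sum: 2.926 + 1.647 → r_corr = 4.573 μm/a
ISO 9223 Table 2 (carbon steel): 1.3 < 4.57 ≤ 25 μm/a ⇒ C2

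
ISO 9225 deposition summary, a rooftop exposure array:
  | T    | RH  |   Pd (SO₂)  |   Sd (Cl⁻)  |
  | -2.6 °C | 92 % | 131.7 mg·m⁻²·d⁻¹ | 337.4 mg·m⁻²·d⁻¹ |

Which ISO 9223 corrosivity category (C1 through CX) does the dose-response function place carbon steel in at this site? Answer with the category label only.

C5

carbon steel: T≤10 °C ⇒ hinge +0.150·(-2.6−10) = -1.8900
  SO₂ term: 1.77·131.7^0.52·exp(0.02·92-1.8900) = 21.3
  Cl⁻ term: 0.102·337.4^0.62·exp(0.033·92+0.04·-2.6) = 70.7
  sum: 21.3 + 70.7 → r_corr = 92 μm/a
Category bounds: 80…200 μm/a bracket r_corr ⇒ C5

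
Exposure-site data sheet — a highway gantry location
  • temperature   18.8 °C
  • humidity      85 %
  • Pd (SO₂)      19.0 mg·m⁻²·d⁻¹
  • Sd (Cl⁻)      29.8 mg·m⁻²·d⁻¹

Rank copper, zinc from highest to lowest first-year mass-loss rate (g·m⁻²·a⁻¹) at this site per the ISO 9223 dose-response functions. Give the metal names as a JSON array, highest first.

["copper", "zinc"]

copper: T>10 °C ⇒ hinge -0.080·(18.8−10) = -0.7040
  sulphur-dioxide contribution → 0.8492 μm/a
  chloride contribution → 1.373 μm/a
  ⇒ r_corr(copper) = 2.223 μm/a
  mass loss = 2.223 μm/a × 8.96 g/cm³ = 19.91 g·m⁻²·a⁻¹
zinc: f(T) = -0.071·(T−10) [T>10 °C] = -0.6248
  sulphur-dioxide contribution → 1.259 μm/a
  chloride contribution → 1.182 μm/a
  total first-year rate 2.441 μm/a
  mass loss = 2.441 μm/a × 7.14 g/cm³ = 17.43 g·m⁻²·a⁻¹
Ordering by g·m⁻²·a⁻¹: copper (19.9) > zinc (17.4)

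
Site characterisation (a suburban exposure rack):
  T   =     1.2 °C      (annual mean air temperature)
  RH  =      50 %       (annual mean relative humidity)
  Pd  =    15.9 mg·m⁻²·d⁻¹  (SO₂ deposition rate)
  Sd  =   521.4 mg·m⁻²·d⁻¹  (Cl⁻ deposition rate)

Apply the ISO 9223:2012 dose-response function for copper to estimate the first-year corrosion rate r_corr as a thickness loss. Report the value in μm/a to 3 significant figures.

copper: temperature factor f = +0.126·(-8.8) = -1.1088
  Pd branch = 0.0053·Pd^0.26·e^(0.059·RH+f) = 0.06859 μm/a
  Cl⁻ term: 0.01025·521.4^0.27·exp(0.036·50+0.049·1.2) = 0.3561
  sum: 0.06859 + 0.3561 → r_corr = 0.4247 μm/a

r_corr = 0.425 μm/a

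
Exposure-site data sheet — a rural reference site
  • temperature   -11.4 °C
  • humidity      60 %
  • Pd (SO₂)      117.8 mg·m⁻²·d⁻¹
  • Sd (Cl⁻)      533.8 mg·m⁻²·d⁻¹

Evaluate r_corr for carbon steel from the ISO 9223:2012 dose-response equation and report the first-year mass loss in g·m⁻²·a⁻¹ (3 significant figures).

r_corr = 203 g·m⁻²·a⁻¹

carbon steel: T≤10 °C ⇒ hinge +0.150·(-11.4−10) = -3.2100
  SO₂ term: 1.77·117.8^0.52·exp(0.02·60-3.2100) = 2.832
  Cl⁻ term: 0.102·533.8^0.62·exp(0.033·60+0.04·-11.4) = 22.98
  r_corr = 2.832 + 22.98 = 25.82 μm/a
Convert to mass loss: 25.82 μm/a × 7.85 g/cm³ = 202.7 g·m⁻²·a⁻¹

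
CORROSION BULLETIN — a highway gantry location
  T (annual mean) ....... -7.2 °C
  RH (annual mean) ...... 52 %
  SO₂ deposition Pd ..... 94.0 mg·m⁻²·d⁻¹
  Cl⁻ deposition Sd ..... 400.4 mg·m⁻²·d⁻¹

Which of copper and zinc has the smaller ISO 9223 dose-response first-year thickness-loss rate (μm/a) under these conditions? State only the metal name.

copper: f(T) = +0.126·(T−10) [T≤10 °C] = -2.1672
  sulphur-dioxide contribution → 0.04251 μm/a
  chloride contribution → 0.2361 μm/a
  ⇒ r_corr(copper) = 0.2787 μm/a
zinc: f(T) = +0.038·(T−10) [T≤10 °C] = -0.6536
  sulphur-dioxide contribution → 0.5417 μm/a
  chloride contribution → 0.4379 μm/a
  ⇒ r_corr(zinc) = 0.9795 μm/a
Ordering by μm/a: zinc (0.98) > copper (0.279)

copper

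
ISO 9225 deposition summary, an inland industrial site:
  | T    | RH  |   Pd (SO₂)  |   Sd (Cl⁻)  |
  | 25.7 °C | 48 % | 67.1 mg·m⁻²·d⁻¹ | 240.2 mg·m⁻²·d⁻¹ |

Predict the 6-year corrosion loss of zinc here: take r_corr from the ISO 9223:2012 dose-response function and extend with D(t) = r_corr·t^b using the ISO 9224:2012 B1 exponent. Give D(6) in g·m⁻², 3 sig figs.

zinc: temperature factor f = -0.071·(15.7) = -1.1147
  sulphur-dioxide contribution → 0.245 μm/a
  chloride contribution → 5.193 μm/a
  ⇒ r_corr(zinc) = 5.438 μm/a
Power-law: D(6) = r_corr · 6^0.813
  D(6) = 5.438 × 6^0.813 = 5.438 × 4.292 = 23.34 μm
  Mass loss = 23.34 μm × 7.14 g/cm³ = 166.6 g·m⁻²

D(6) = 167 g·m⁻²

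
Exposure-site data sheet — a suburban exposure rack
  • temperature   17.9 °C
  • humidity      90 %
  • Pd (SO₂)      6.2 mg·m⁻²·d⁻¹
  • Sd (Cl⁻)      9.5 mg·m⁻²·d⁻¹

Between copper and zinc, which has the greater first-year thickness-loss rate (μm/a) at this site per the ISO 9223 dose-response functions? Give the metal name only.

copper

copper: T>10 °C ⇒ hinge -0.080·(17.9−10) = -0.6320
  SO₂ term: 0.0053·6.2^0.26·exp(0.059·90-0.6320) = 0.9161
  Sd branch = 0.01025·Sd^0.27·e^(0.036·RH+0.049·T) = 1.155 μm/a
  r_corr = 0.9161 + 1.155 = 2.071 μm/a
zinc: T>10 °C ⇒ hinge -0.071·(17.9−10) = -0.5609
  SO₂ term: 0.0129·6.2^0.44·exp(0.046·90-0.5609) = 1.032
  Sd branch = 0.0175·Sd^0.57·e^(0.008·RH+0.085·T) = 0.594 μm/a
  r_corr = 1.032 + 0.594 = 1.626 μm/a
Ordering by μm/a: copper (2.07) > zinc (1.63)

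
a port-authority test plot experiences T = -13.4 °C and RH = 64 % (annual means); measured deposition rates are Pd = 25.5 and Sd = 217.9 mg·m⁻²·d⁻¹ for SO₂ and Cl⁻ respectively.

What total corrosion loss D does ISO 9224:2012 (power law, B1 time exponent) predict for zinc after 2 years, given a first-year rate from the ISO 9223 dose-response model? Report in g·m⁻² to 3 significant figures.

D(2) = 7.77 g·m⁻²

zinc: f(T) = +0.038·(T−10) [T≤10 °C] = -0.8892
  SO₂ term: 0.0129·25.5^0.44·exp(0.046·64-0.8892) = 0.4187
  Sd branch = 0.0175·Sd^0.57·e^(0.008·RH+0.085·T) = 0.2012 μm/a
  sum: 0.4187 + 0.2012 → r_corr = 0.6198 μm/a
Power-law: D(2) = r_corr · 2^0.813
  D(2) = 0.6198 × 2^0.813 = 0.6198 × 1.757 = 1.089 μm
  Mass loss = 1.089 μm × 7.14 g/cm³ = 7.775 g·m⁻²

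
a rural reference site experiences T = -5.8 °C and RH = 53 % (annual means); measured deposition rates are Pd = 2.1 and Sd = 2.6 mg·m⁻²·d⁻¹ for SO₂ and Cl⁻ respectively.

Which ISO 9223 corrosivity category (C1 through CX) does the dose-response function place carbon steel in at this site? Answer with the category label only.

C2

carbon steel: f(T) = +0.150·(T−10) [T≤10 °C] = -2.3700
  sulphur-dioxide contribution → 0.7024 μm/a
  chloride contribution → 0.8408 μm/a
  total first-year rate 1.543 μm/a
1.54 μm/a falls in (1.3, 25] for carbon steel → category C2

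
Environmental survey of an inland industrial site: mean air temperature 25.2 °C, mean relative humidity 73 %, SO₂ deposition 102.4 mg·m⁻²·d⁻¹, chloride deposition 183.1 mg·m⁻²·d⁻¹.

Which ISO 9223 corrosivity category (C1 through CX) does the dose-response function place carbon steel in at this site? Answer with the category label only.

C5

carbon steel: T>10 °C ⇒ hinge -0.054·(25.2−10) = -0.8208
  Pd branch = 1.77·Pd^0.52·e^(0.02·RH+f) = 37.23 μm/a
  Cl⁻ term: 0.102·183.1^0.62·exp(0.033·73+0.04·25.2) = 78.61
  r_corr = 37.23 + 78.61 = 115.8 μm/a
ISO 9223 Table 2 (carbon steel): 80 < 116 ≤ 200 μm/a ⇒ C5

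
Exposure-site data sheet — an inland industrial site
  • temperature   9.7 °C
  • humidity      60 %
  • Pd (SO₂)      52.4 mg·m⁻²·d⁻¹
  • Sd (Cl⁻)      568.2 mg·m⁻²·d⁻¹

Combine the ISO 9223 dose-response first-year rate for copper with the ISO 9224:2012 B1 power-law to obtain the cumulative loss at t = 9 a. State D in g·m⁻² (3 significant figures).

D(9) = 49.8 g·m⁻²

copper: temperature factor f = +0.126·(-0.3) = -0.0378
  sulphur-dioxide contribution → 0.4924 μm/a
  chloride contribution → 0.7924 μm/a
  total first-year rate 1.285 μm/a
Long-term exponent b (ISO 9224 Table 2, B1) = 0.667
  D(9) = 1.285 × 9^0.667 = 1.285 × 4.33 = 5.563 μm
  Mass loss = 5.563 μm × 8.96 g/cm³ = 49.84 g·m⁻²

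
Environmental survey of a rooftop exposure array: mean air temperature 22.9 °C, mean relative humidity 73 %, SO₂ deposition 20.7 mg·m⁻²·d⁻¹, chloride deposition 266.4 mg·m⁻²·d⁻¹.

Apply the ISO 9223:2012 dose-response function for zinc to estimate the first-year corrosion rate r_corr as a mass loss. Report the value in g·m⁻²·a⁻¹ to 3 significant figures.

r_corr = 41.9 g·m⁻²·a⁻¹

zinc: temperature factor f = -0.071·(12.9) = -0.9159
  Pd branch = 0.0129·Pd^0.44·e^(0.046·RH+f) = 0.5626 μm/a
  Cl⁻ term: 0.0175·266.4^0.57·exp(0.008·73+0.085·22.9) = 5.304
  sum: 0.5626 + 5.304 → r_corr = 5.866 μm/a
Convert to mass loss: 5.866 μm/a × 7.14 g/cm³ = 41.89 g·m⁻²·a⁻¹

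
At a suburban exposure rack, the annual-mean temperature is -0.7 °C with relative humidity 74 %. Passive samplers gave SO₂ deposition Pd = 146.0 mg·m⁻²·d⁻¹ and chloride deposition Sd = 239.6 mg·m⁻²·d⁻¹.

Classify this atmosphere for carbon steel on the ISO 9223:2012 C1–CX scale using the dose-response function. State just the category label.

carbon steel: T≤10 °C ⇒ hinge +0.150·(-0.7−10) = -1.6050
  SO₂ term: 1.77·146.0^0.52·exp(0.02·74-1.6050) = 20.85
  Sd branch = 0.102·Sd^0.62·e^(0.033·RH+0.04·T) = 34.06 μm/a
  r_corr = 20.85 + 34.06 = 54.91 μm/a
ISO 9223 Table 2 (carbon steel): 50 < 54.9 ≤ 80 μm/a ⇒ C4

C4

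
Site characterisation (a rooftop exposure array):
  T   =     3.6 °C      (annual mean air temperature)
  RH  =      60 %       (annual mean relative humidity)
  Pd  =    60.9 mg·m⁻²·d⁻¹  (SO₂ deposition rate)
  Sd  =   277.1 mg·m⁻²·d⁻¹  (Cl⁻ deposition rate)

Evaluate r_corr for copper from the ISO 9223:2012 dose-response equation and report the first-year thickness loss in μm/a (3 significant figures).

copper: temperature factor f = +0.126·(-6.4) = -0.8064
  sulphur-dioxide contribution → 0.2374 μm/a
  chloride contribution → 0.4841 μm/a
  total first-year rate 0.7215 μm/a

r_corr = 0.721 μm/a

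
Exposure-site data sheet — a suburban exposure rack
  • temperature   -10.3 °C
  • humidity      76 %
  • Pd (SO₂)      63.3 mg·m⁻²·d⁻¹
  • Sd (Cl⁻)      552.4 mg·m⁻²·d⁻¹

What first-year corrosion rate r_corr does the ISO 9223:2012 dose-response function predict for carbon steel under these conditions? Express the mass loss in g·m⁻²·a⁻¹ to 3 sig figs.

r_corr = 353 g·m⁻²·a⁻¹

carbon steel: temperature factor f = +0.150·(-20.3) = -3.0450
  Pd branch = 1.77·Pd^0.52·e^(0.02·RH+f) = 3.33 μm/a
  Cl⁻ term: 0.102·552.4^0.62·exp(0.033·76+0.04·-10.3) = 41.6
  sum: 3.33 + 41.6 → r_corr = 44.93 μm/a
Convert to mass loss: 44.93 μm/a × 7.85 g/cm³ = 352.7 g·m⁻²·a⁻¹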